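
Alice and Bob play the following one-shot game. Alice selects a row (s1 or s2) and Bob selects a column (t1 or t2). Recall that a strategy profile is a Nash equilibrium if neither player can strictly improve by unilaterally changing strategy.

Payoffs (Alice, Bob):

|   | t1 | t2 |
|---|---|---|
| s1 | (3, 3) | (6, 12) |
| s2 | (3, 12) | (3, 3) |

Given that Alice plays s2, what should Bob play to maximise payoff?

t1

Against s2, Bob earns 12 from t1 and 3 from t2.
So t1 is the best response.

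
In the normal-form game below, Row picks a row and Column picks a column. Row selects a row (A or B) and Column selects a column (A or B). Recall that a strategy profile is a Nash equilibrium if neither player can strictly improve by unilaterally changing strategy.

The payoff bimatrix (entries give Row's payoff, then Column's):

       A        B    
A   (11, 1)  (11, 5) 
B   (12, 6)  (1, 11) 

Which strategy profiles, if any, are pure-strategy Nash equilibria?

(A, A): Row prefers B (12 > 11); Column prefers B (5 > 1) — not an equilibrium.
(A, B): Row gets 11 ≥ 1 from B, and Column gets 5 ≥ 1 from A — Nash equilibrium.
(B, A): Column prefers B (11 > 6) — not an equilibrium.
(B, B): Row prefers A (11 > 1) — not an equilibrium.

(A, B)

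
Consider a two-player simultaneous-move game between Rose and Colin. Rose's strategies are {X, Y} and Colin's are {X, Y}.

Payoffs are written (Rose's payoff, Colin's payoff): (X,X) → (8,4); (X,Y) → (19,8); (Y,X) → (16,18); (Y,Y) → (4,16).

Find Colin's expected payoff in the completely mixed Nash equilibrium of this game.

40/3

First find x, the probability Rose plays X, from Colin's indifference between X and Y: 4x + 18(1−x) = 8x + 16(1−x), giving x = 1/3.
Since Colin is indifferent in equilibrium, Colin's expected payoff equals the payoff from either column against (1/3, 2/3). Using X: 4(1/3) + 18(2/3) = 40/3.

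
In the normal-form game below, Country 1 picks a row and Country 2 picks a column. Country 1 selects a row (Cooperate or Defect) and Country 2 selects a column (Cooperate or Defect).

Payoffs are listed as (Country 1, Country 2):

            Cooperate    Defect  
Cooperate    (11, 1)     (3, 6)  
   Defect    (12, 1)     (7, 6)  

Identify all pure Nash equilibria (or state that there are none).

(Defect, Defect)

(Cooperate, Cooperate): Country 1 prefers Defect (12 > 11); Country 2 prefers Defect (6 > 1) — not an equilibrium.
(Cooperate, Defect): Country 1 prefers Defect (7 > 3) — not an equilibrium.
(Defect, Cooperate): Country 2 prefers Defect (6 > 1) — not an equilibrium.
(Defect, Defect): Country 1 gets 7 ≥ 3 from Cooperate, and Country 2 gets 6 ≥ 1 from Cooperate — Nash equilibrium.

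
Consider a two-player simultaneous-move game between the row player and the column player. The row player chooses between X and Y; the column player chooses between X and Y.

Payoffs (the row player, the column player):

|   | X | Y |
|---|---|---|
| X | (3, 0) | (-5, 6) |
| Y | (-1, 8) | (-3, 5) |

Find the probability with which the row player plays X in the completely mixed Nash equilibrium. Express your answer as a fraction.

Let x be the probability that the row player plays X. In a completely mixed equilibrium, the column player must be indifferent between X and Y.
The column player's expected payoff from X is 8(1−x); from Y it is 6x + 5(1−x).
Setting these equal: −8x + 8 = x + 5, so x = 1/3.

1/3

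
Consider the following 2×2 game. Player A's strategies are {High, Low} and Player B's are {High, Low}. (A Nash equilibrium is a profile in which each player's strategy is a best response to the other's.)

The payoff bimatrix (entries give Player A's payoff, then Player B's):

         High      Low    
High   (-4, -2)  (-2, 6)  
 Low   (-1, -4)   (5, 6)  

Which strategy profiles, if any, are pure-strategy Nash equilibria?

(Low, Low)

(High, High): Player A prefers Low (-1 > -4); Player B prefers Low (6 > -2) — not an equilibrium.
(High, Low): Player A prefers Low (5 > -2) — not an equilibrium.
(Low, High): Player B prefers Low (6 > -4) — not an equilibrium.
(Low, Low): Player A gets 5 ≥ -2 from High, and Player B gets 6 ≥ -4 from High — Nash equilibrium.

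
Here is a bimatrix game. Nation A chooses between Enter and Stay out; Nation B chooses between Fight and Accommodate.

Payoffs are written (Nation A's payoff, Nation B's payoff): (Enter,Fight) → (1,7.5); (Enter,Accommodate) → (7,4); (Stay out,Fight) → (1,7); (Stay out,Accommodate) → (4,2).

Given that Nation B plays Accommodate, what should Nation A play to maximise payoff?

Enter

Against Accommodate, Nation A earns 7 from Enter and 4 from Stay out.
So Enter is the best response.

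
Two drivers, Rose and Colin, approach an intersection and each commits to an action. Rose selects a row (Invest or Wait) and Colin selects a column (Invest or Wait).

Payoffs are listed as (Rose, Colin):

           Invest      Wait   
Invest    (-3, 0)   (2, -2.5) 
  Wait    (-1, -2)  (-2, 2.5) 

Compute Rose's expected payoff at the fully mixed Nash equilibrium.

-4/3

First find q, the probability Colin plays Invest, from Rose's indifference between Invest and Wait: −3q + 2(1−q) = −q − 2(1−q), giving q = 2/3.
Since Rose is indifferent in equilibrium, Rose's expected payoff equals the payoff from either row against (2/3, 1/3). Using Invest: −3(2/3) + 2(1/3) = -4/3.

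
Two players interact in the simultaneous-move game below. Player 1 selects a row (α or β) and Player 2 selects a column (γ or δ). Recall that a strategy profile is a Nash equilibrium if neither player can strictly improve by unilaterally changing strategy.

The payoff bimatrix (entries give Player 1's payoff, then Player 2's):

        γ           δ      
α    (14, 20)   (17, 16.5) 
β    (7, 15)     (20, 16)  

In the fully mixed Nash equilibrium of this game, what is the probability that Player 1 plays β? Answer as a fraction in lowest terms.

7/9

Let r be the probability that Player 1 plays α. In a completely mixed equilibrium, Player 2 must be indifferent between γ and δ.
Player 2's expected payoff from γ is 20r + 15(1−r); from δ it is 16.5r + 16(1−r).
Setting these equal: 5r + 15 = 0.5r + 16, so r = 2/9.
Therefore Player 1 plays β with probability 1 − 2/9 = 7/9.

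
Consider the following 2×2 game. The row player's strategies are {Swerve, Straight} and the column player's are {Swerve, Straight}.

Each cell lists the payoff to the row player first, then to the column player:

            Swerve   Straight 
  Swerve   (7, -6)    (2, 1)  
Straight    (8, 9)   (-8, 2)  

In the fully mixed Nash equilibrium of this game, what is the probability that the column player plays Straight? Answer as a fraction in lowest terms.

Let q be the probability that the column player plays Swerve. In a completely mixed equilibrium, the row player must be indifferent between Swerve and Straight.
The row player's expected payoff from Swerve is 7q + 2(1−q); from Straight it is 8q − 8(1−q).
Setting these equal: 5q + 2 = 16q − 8, so q = 10/11.
Therefore the column player plays Straight with probability 1 − 10/11 = 1/11.

1/11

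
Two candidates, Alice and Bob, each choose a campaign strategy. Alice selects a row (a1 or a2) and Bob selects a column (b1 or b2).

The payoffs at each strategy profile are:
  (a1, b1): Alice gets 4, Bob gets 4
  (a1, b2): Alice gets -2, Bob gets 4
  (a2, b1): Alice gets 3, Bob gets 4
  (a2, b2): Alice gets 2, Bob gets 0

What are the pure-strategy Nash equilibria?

(a1, b1)

(a1, b1): Alice gets 4 ≥ 3 from a2, and Bob gets 4 ≥ 4 from b2 — Nash equilibrium.
(a1, b2): Alice prefers a2 (2 > -2) — not an equilibrium.
(a2, b1): Alice prefers a1 (4 > 3) — not an equilibrium.
(a2, b2): Bob prefers b1 (4 > 0) — not an equilibrium.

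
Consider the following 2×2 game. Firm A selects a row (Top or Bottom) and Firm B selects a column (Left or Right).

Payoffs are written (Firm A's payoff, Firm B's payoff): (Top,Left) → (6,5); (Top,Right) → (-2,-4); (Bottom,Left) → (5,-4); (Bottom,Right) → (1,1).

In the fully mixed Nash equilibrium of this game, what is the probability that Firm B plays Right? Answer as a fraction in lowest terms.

Let c be the probability that Firm B plays Left. In a completely mixed equilibrium, Firm A must be indifferent between Top and Bottom.
Firm A's expected payoff from Top is 6c − 2(1−c); from Bottom it is 5c + (1−c).
Setting these equal: 8c − 2 = 4c + 1, so c = 3/4.
Therefore Firm B plays Right with probability 1 − 3/4 = 1/4.

1/4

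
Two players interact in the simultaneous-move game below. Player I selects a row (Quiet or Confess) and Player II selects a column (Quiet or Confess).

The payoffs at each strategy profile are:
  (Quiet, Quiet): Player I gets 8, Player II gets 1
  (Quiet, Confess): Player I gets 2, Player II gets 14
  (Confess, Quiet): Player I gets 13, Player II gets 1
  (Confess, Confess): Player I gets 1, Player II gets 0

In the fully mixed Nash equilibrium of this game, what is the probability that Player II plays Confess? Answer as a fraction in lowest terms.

Let y be the probability that Player II plays Quiet. In a completely mixed equilibrium, Player I must be indifferent between Quiet and Confess.
Player I's expected payoff from Quiet is 8y + 2(1−y); from Confess it is 13y + (1−y).
Setting these equal: 6y + 2 = 12y + 1, so y = 1/6.
Therefore Player II plays Confess with probability 1 − 1/6 = 5/6.

5/6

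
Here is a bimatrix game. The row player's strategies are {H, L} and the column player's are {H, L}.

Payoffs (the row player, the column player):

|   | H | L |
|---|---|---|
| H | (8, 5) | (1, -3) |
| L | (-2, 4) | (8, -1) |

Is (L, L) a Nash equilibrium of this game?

No

At (L, L), the row player earns 8; switching to H would give 1, so the row player has no profitable deviation.
The column player earns -1; switching to H would give 4, so the column player would deviate.
Since at least one player can profitably deviate, this is not a Nash equilibrium.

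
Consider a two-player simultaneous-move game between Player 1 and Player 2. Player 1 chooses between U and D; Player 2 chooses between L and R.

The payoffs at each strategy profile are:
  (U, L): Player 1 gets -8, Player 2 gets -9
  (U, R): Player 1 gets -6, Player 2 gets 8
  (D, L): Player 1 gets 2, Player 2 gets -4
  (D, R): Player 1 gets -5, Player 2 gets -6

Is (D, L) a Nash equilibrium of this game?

Yes

At (D, L), Player 1 earns 2; switching to U would give -8, so Player 1 has no profitable deviation.
Player 2 earns -4; switching to R would give -6, so Player 2 has no profitable deviation.
Neither player can gain by a unilateral deviation, so this profile is a Nash equilibrium.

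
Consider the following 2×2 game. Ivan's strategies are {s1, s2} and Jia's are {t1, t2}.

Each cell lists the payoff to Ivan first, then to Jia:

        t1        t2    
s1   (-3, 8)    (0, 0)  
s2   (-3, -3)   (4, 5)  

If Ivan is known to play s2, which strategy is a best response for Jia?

Against s2, Jia earns -3 from t1 and 5 from t2.
So t2 is the best response.

t2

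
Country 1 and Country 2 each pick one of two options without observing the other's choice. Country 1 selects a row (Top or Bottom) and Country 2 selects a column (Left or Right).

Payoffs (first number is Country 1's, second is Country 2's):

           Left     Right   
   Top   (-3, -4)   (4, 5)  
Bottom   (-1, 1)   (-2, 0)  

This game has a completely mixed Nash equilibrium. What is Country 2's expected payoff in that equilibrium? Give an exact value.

1/2

First find x, the probability Country 1 plays Top, from Country 2's indifference between Left and Right: −4x + (1−x) = 5x, giving x = 1/10.
Since Country 2 is indifferent in equilibrium, Country 2's expected payoff equals the payoff from either column against (1/10, 9/10). Using Left: −4(1/10) + (9/10) = 1/2.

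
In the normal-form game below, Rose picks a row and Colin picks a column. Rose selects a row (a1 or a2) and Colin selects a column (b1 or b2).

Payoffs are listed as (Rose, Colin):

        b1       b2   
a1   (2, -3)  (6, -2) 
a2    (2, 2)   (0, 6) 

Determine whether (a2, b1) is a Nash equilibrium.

At (a2, b1), Rose earns 2; switching to a1 would give 2, so Rose has no profitable deviation.
Colin earns 2; switching to b2 would give 6, so Colin would deviate.
Since at least one player can profitably deviate, this is not a Nash equilibrium.

No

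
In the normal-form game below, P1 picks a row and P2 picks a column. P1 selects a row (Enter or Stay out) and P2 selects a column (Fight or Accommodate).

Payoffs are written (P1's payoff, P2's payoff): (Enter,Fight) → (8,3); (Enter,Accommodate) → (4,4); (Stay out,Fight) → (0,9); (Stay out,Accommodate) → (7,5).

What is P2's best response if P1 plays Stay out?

Fight

Against Stay out, P2 earns 9 from Fight and 5 from Accommodate.
So Fight is the best response.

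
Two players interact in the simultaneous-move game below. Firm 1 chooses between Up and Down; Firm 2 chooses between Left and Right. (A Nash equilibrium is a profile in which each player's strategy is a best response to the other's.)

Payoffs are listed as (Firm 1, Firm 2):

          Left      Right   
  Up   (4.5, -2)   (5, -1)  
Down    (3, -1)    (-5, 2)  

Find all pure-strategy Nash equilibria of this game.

(Up, Right)

(Up, Left): Firm 2 prefers Right (-1 > -2) — not an equilibrium.
(Up, Right): Firm 1 gets 5 ≥ -5 from Down, and Firm 2 gets -1 ≥ -2 from Left — Nash equilibrium.
(Down, Left): Firm 1 prefers Up (4.5 > 3); Firm 2 prefers Right (2 > -1) — not an equilibrium.
(Down, Right): Firm 1 prefers Up (5 > -5) — not an equilibrium.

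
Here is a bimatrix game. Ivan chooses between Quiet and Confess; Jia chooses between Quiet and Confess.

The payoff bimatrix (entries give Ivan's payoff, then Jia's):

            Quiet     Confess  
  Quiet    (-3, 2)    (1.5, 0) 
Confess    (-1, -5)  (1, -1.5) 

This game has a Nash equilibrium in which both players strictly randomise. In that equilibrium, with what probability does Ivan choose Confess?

Let r be the probability that Ivan plays Quiet. In a completely mixed equilibrium, Jia must be indifferent between Quiet and Confess.
Jia's expected payoff from Quiet is 2r − 5(1−r); from Confess it is −1.5(1−r).
Setting these equal: 7r − 5 = 1.5r − 1.5, so r = 7/11.
Therefore Ivan plays Confess with probability 1 − 7/11 = 4/11.

4/11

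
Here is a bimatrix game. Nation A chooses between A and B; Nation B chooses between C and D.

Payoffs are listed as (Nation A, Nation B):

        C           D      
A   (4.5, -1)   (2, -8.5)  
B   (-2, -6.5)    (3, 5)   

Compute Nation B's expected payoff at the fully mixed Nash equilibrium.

First find x, the probability Nation A plays A, from Nation B's indifference between C and D: −x − 6.5(1−x) = −8.5x + 5(1−x), giving x = 23/38.
Since Nation B is indifferent in equilibrium, Nation B's expected payoff equals the payoff from either column against (23/38, 15/38). Using C: −(23/38) − 6.5(15/38) = -241/76.

-241/76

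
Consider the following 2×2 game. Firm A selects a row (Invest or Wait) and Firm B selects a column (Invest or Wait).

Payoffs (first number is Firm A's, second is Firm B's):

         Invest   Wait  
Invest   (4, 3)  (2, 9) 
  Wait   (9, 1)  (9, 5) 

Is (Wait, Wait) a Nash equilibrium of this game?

At (Wait, Wait), Firm A earns 9; switching to Invest would give 2, so Firm A has no profitable deviation.
Firm B earns 5; switching to Invest would give 1, so Firm B has no profitable deviation.
Neither player can gain by a unilateral deviation, so this profile is a Nash equilibrium.

Yes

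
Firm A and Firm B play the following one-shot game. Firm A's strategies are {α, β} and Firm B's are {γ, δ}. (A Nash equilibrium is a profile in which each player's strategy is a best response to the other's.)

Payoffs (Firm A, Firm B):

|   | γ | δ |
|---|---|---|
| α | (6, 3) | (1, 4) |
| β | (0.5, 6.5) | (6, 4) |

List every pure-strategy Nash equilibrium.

none

(α, γ): Firm B prefers δ (4 > 3) — not an equilibrium.
(α, δ): Firm A prefers β (6 > 1) — not an equilibrium.
(β, γ): Firm A prefers α (6 > 0.5) — not an equilibrium.
(β, δ): Firm B prefers γ (6.5 > 4) — not an equilibrium.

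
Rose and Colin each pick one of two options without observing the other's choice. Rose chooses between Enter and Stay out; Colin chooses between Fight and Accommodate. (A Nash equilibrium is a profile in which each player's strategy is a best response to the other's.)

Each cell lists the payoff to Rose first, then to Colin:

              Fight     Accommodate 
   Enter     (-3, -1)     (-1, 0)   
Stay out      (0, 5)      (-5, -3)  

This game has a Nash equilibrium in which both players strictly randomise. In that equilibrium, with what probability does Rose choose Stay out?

Let r be the probability that Rose plays Enter. In a completely mixed equilibrium, Colin must be indifferent between Fight and Accommodate.
Colin's expected payoff from Fight is −r + 5(1−r); from Accommodate it is −3(1−r).
Setting these equal: −6r + 5 = 3r − 3, so r = 8/9.
Therefore Rose plays Stay out with probability 1 − 8/9 = 1/9.

1/9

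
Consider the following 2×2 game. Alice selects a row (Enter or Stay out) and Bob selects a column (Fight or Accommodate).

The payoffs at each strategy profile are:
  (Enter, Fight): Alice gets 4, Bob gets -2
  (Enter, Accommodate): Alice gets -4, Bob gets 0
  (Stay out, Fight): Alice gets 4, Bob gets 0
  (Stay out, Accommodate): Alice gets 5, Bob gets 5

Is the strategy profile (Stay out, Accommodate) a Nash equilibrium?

Yes

At (Stay out, Accommodate), Alice earns 5; switching to Enter would give -4, so Alice has no profitable deviation.
Bob earns 5; switching to Fight would give 0, so Bob has no profitable deviation.
Neither player can gain by a unilateral deviation, so this profile is a Nash equilibrium.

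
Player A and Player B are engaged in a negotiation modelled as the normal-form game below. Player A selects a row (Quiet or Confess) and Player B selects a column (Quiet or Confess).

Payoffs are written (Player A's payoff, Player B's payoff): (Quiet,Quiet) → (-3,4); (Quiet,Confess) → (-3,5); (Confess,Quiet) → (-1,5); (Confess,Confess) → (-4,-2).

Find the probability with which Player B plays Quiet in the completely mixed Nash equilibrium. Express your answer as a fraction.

Let q be the probability that Player B plays Quiet. In a completely mixed equilibrium, Player A must be indifferent between Quiet and Confess.
Player A's expected payoff from Quiet is −3q − 3(1−q); from Confess it is −q − 4(1−q).
Setting these equal: -3 = 3q − 4, so q = 1/3.

1/3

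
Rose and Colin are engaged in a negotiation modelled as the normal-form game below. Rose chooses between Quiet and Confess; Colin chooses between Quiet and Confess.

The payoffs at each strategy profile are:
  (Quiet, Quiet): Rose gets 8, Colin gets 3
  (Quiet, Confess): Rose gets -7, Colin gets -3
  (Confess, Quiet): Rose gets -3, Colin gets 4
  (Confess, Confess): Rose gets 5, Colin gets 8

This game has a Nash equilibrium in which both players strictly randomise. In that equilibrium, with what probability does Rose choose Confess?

3/5

Let p be the probability that Rose plays Quiet. In a completely mixed equilibrium, Colin must be indifferent between Quiet and Confess.
Colin's expected payoff from Quiet is 3p + 4(1−p); from Confess it is −3p + 8(1−p).
Setting these equal: −p + 4 = −11p + 8, so p = 2/5.
Therefore Rose plays Confess with probability 1 − 2/5 = 3/5.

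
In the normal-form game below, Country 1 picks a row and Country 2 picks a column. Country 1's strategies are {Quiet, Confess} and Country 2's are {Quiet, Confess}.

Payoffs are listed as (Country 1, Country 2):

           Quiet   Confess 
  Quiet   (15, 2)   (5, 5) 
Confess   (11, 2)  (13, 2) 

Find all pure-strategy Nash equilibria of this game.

(Confess, Confess)

(Quiet, Quiet): Country 2 prefers Confess (5 > 2) — not an equilibrium.
(Quiet, Confess): Country 1 prefers Confess (13 > 5) — not an equilibrium.
(Confess, Quiet): Country 1 prefers Quiet (15 > 11) — not an equilibrium.
(Confess, Confess): Country 1 gets 13 ≥ 5 from Quiet, and Country 2 gets 2 ≥ 2 from Quiet — Nash equilibrium.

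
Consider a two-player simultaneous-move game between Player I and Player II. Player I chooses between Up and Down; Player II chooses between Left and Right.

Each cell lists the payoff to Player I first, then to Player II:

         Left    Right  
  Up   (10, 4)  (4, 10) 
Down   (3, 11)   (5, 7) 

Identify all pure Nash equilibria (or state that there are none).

none

(Up, Left): Player II prefers Right (10 > 4) — not an equilibrium.
(Up, Right): Player I prefers Down (5 > 4) — not an equilibrium.
(Down, Left): Player I prefers Up (10 > 3) — not an equilibrium.
(Down, Right): Player II prefers Left (11 > 7) — not an equilibrium.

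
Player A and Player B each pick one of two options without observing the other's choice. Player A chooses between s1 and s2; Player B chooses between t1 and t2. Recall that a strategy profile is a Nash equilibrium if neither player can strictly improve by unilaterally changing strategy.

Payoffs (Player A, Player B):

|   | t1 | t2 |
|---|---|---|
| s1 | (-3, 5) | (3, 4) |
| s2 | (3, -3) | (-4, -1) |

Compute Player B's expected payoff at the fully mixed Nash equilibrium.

7/3

First find x, the probability Player A plays s1, from Player B's indifference between t1 and t2: 5x − 3(1−x) = 4x − (1−x), giving x = 2/3.
Since Player B is indifferent in equilibrium, Player B's expected payoff equals the payoff from either column against (2/3, 1/3). Using t1: 5(2/3) − 3(1/3) = 7/3.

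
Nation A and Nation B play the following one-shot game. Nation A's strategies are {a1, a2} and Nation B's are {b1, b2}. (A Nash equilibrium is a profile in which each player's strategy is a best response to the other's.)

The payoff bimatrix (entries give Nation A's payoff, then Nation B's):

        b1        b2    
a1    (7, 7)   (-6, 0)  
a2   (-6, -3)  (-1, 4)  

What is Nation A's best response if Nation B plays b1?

a1

Against b1, Nation A earns 7 from a1 and -6 from a2.
So a1 is the best response.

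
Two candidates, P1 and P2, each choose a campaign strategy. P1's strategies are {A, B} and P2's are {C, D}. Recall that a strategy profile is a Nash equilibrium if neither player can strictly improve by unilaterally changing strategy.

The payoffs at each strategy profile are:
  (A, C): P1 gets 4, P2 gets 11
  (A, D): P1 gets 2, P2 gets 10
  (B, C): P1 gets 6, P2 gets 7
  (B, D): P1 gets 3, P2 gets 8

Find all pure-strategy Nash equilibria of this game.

(B, D)

(A, C): P1 prefers B (6 > 4) — not an equilibrium.
(A, D): P1 prefers B (3 > 2); P2 prefers C (11 > 10) — not an equilibrium.
(B, C): P2 prefers D (8 > 7) — not an equilibrium.
(B, D): P1 gets 3 ≥ 2 from A, and P2 gets 8 ≥ 7 from C — Nash equilibrium.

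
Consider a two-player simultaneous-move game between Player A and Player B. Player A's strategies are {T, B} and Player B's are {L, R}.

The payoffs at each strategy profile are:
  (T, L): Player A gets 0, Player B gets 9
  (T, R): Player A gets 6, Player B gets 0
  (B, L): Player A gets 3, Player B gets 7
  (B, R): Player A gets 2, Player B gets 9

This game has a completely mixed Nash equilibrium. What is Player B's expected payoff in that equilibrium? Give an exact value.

81/11

First find p, the probability Player A plays T, from Player B's indifference between L and R: 9p + 7(1−p) = 9(1−p), giving p = 2/11.
Since Player B is indifferent in equilibrium, Player B's expected payoff equals the payoff from either column against (2/11, 9/11). Using L: 9(2/11) + 7(9/11) = 81/11.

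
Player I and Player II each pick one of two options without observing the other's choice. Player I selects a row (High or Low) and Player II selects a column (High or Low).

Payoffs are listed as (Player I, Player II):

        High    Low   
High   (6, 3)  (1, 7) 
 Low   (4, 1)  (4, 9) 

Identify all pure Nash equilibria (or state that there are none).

(Low, Low)

(High, High): Player II prefers Low (7 > 3) — not an equilibrium.
(High, Low): Player I prefers Low (4 > 1) — not an equilibrium.
(Low, High): Player I prefers High (6 > 4); Player II prefers Low (9 > 1) — not an equilibrium.
(Low, Low): Player I gets 4 ≥ 1 from High, and Player II gets 9 ≥ 1 from High — Nash equilibrium.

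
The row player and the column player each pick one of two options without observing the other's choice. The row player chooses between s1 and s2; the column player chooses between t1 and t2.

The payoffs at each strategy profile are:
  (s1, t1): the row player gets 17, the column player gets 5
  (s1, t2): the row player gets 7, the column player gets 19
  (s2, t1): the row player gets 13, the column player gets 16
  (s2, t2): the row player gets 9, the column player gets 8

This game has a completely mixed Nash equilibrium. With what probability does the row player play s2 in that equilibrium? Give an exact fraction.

Let p be the probability that the row player plays s1. In a completely mixed equilibrium, the column player must be indifferent between t1 and t2.
The column player's expected payoff from t1 is 5p + 16(1−p); from t2 it is 19p + 8(1−p).
Setting these equal: −11p + 16 = 11p + 8, so p = 4/11.
Therefore the row player plays s2 with probability 1 − 4/11 = 7/11.

7/11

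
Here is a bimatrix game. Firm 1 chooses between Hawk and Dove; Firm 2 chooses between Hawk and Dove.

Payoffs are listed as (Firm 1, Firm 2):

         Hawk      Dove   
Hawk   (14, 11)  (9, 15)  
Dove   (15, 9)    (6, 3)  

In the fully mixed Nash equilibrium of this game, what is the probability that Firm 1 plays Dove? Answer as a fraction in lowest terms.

2/5

Let x be the probability that Firm 1 plays Hawk. In a completely mixed equilibrium, Firm 2 must be indifferent between Hawk and Dove.
Firm 2's expected payoff from Hawk is 11x + 9(1−x); from Dove it is 15x + 3(1−x).
Setting these equal: 2x + 9 = 12x + 3, so x = 3/5.
Therefore Firm 1 plays Dove with probability 1 − 3/5 = 2/5.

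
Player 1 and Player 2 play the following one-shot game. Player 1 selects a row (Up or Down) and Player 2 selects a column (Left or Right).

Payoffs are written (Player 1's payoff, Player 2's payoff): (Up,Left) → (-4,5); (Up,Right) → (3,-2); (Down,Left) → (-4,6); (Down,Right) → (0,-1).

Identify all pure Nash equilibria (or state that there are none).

(Up, Left): Player 1 gets -4 ≥ -4 from Down, and Player 2 gets 5 ≥ -2 from Right — Nash equilibrium.
(Up, Right): Player 2 prefers Left (5 > -2) — not an equilibrium.
(Down, Left): Player 1 gets -4 ≥ -4 from Up, and Player 2 gets 6 ≥ -1 from Right — Nash equilibrium.
(Down, Right): Player 1 prefers Up (3 > 0); Player 2 prefers Left (6 > -1) — not an equilibrium.

(Up, Left) and (Down, Left)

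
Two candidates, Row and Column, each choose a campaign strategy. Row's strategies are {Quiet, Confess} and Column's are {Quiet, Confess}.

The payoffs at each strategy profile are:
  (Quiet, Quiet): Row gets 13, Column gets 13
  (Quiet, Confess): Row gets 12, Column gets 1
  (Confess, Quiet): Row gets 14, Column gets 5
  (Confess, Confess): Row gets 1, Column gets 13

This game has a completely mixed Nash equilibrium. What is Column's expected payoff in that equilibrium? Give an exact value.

41/5

First find x, the probability Row plays Quiet, from Column's indifference between Quiet and Confess: 13x + 5(1−x) = x + 13(1−x), giving x = 2/5.
Since Column is indifferent in equilibrium, Column's expected payoff equals the payoff from either column against (2/5, 3/5). Using Quiet: 13(2/5) + 5(3/5) = 41/5.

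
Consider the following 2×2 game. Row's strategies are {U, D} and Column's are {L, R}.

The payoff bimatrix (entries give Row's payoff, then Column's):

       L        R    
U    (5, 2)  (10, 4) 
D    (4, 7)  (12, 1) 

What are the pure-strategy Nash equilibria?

(U, L): Column prefers R (4 > 2) — not an equilibrium.
(U, R): Row prefers D (12 > 10) — not an equilibrium.
(D, L): Row prefers U (5 > 4) — not an equilibrium.
(D, R): Column prefers L (7 > 1) — not an equilibrium.

none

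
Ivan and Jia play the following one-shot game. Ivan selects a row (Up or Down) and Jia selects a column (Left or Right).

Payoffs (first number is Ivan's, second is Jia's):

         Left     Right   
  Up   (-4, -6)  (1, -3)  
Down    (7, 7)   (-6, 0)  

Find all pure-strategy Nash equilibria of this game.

(Up, Left): Ivan prefers Down (7 > -4); Jia prefers Right (-3 > -6) — not an equilibrium.
(Up, Right): Ivan gets 1 ≥ -6 from Down, and Jia gets -3 ≥ -6 from Left — Nash equilibrium.
(Down, Left): Ivan gets 7 ≥ -4 from Up, and Jia gets 7 ≥ 0 from Right — Nash equilibrium.
(Down, Right): Ivan prefers Up (1 > -6); Jia prefers Left (7 > 0) — not an equilibrium.

(Up, Right) and (Down, Left)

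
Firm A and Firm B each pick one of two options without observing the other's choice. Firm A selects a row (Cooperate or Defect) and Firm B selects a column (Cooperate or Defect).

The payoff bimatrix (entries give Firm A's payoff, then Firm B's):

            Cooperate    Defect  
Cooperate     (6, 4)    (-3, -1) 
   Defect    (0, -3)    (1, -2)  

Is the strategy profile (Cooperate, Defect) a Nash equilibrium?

At (Cooperate, Defect), Firm A earns -3; switching to Defect would give 1, so Firm A would deviate.
Firm B earns -1; switching to Cooperate would give 4, so Firm B would deviate.
Since at least one player can profitably deviate, this is not a Nash equilibrium.

No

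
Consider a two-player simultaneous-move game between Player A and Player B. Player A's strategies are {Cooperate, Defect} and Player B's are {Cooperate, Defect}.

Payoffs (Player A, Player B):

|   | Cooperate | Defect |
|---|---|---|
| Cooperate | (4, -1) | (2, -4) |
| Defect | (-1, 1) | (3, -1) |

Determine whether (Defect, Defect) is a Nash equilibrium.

No

At (Defect, Defect), Player A earns 3; switching to Cooperate would give 2, so Player A has no profitable deviation.
Player B earns -1; switching to Cooperate would give 1, so Player B would deviate.
Since at least one player can profitably deviate, this is not a Nash equilibrium.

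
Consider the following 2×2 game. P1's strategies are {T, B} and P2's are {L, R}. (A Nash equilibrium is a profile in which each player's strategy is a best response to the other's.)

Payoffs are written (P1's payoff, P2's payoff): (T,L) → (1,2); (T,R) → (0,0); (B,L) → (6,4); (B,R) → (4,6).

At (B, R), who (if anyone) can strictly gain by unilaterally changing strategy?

P1 at (B, R) earns 4; deviating to T yields 0 — not better.
P2 earns 6; deviating to L yields 4 — not better.
Neither player can strictly improve; the profile is a Nash equilibrium.

Neither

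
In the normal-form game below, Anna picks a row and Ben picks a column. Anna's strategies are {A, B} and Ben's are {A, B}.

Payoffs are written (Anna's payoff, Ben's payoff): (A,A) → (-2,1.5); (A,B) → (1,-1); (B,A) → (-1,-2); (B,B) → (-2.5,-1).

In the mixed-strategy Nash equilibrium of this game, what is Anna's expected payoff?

First find q, the probability Ben plays A, from Anna's indifference between A and B: −2q + (1−q) = −q − 2.5(1−q), giving q = 7/9.
Since Anna is indifferent in equilibrium, Anna's expected payoff equals the payoff from either row against (7/9, 2/9). Using A: −2(7/9) + (2/9) = -4/3.

-4/3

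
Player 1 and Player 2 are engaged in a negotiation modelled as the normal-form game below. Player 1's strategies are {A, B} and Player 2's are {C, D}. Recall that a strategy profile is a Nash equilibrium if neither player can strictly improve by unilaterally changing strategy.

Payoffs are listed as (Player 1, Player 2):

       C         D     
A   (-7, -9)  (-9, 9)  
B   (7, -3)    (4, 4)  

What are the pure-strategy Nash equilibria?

(B, D)

(A, C): Player 1 prefers B (7 > -7); Player 2 prefers D (9 > -9) — not an equilibrium.
(A, D): Player 1 prefers B (4 > -9) — not an equilibrium.
(B, C): Player 2 prefers D (4 > -3) — not an equilibrium.
(B, D): Player 1 gets 4 ≥ -9 from A, and Player 2 gets 4 ≥ -3 from C — Nash equilibrium.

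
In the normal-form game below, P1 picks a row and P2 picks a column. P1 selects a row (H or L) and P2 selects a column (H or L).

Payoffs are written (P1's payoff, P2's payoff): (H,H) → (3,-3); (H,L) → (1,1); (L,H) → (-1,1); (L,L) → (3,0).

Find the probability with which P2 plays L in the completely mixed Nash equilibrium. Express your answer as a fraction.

Let c be the probability that P2 plays H. In a completely mixed equilibrium, P1 must be indifferent between H and L.
P1's expected payoff from H is 3c + (1−c); from L it is −c + 3(1−c).
Setting these equal: 2c + 1 = −4c + 3, so c = 1/3.
Therefore P2 plays L with probability 1 − 1/3 = 2/3.

2/3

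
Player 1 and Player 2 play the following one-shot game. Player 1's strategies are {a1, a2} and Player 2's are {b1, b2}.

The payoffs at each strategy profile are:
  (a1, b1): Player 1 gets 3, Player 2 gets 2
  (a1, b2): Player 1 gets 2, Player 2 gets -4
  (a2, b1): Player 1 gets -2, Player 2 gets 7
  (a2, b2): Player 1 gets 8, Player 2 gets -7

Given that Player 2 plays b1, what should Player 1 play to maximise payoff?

Against b1, Player 1 earns 3 from a1 and -2 from a2.
So a1 is the best response.

a1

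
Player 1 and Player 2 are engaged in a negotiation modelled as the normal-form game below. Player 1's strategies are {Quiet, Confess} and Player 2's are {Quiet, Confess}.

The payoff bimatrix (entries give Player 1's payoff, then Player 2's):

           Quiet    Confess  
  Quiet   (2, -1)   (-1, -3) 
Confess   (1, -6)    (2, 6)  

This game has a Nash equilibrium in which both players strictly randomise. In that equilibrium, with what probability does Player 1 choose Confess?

1/7

Let p be the probability that Player 1 plays Quiet. In a completely mixed equilibrium, Player 2 must be indifferent between Quiet and Confess.
Player 2's expected payoff from Quiet is −p − 6(1−p); from Confess it is −3p + 6(1−p).
Setting these equal: 5p − 6 = −9p + 6, so p = 6/7.
Therefore Player 1 plays Confess with probability 1 − 6/7 = 1/7.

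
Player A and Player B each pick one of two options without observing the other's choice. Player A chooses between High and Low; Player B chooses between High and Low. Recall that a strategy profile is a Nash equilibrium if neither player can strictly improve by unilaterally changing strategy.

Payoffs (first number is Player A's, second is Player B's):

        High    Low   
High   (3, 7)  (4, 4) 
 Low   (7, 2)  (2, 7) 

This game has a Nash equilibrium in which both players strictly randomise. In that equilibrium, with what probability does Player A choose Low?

3/8

Let p be the probability that Player A plays High. In a completely mixed equilibrium, Player B must be indifferent between High and Low.
Player B's expected payoff from High is 7p + 2(1−p); from Low it is 4p + 7(1−p).
Setting these equal: 5p + 2 = −3p + 7, so p = 5/8.
Therefore Player A plays Low with probability 1 − 5/8 = 3/8.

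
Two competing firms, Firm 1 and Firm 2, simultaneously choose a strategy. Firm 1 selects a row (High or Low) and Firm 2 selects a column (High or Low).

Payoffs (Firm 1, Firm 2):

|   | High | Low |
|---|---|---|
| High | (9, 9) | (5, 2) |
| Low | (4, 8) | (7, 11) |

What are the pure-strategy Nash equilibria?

(High, High): Firm 1 gets 9 ≥ 4 from Low, and Firm 2 gets 9 ≥ 2 from Low — Nash equilibrium.
(High, Low): Firm 1 prefers Low (7 > 5); Firm 2 prefers High (9 > 2) — not an equilibrium.
(Low, High): Firm 1 prefers High (9 > 4); Firm 2 prefers Low (11 > 8) — not an equilibrium.
(Low, Low): Firm 1 gets 7 ≥ 5 from High, and Firm 2 gets 11 ≥ 8 from High — Nash equilibrium.

(High, High) and (Low, Low)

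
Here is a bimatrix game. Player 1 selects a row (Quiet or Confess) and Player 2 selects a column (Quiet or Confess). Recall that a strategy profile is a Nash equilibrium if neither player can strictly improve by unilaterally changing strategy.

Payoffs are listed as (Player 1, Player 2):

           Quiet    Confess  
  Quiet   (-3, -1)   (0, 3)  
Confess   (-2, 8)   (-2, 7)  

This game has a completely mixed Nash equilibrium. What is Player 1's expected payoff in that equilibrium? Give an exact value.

First find q, the probability Player 2 plays Quiet, from Player 1's indifference between Quiet and Confess: −3q = −2q − 2(1−q), giving q = 2/3.
Since Player 1 is indifferent in equilibrium, Player 1's expected payoff equals the payoff from either row against (2/3, 1/3). Using Quiet: −3(2/3) = -2.

-2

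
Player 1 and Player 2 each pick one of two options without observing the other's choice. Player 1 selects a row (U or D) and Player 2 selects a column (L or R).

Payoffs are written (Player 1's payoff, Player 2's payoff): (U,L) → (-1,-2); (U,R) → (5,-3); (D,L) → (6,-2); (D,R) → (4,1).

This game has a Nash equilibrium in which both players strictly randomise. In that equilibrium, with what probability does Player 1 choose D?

Let x be the probability that Player 1 plays U. In a completely mixed equilibrium, Player 2 must be indifferent between L and R.
Player 2's expected payoff from L is −2x − 2(1−x); from R it is −3x + (1−x).
Setting these equal: -2 = −4x + 1, so x = 3/4.
Therefore Player 1 plays D with probability 1 − 3/4 = 1/4.

1/4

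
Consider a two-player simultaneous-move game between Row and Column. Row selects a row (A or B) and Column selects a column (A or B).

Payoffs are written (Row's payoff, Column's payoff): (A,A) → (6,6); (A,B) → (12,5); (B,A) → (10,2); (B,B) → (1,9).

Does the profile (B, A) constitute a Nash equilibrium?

No

At (B, A), Row earns 10; switching to A would give 6, so Row has no profitable deviation.
Column earns 2; switching to B would give 9, so Column would deviate.
Since at least one player can profitably deviate, this is not a Nash equilibrium.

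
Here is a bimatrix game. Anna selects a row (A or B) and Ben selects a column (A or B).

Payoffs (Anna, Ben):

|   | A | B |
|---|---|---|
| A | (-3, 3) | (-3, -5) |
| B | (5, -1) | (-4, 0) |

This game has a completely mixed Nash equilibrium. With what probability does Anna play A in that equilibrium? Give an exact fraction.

Let r be the probability that Anna plays A. In a completely mixed equilibrium, Ben must be indifferent between A and B.
Ben's expected payoff from A is 3r − (1−r); from B it is −5r.
Setting these equal: 4r − 1 = −5r, so r = 1/9.

1/9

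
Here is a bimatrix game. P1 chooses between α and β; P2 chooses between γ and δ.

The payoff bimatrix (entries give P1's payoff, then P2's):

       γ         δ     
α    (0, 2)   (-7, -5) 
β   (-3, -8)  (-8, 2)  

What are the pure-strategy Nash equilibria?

(α, γ): P1 gets 0 ≥ -3 from β, and P2 gets 2 ≥ -5 from δ — Nash equilibrium.
(α, δ): P2 prefers γ (2 > -5) — not an equilibrium.
(β, γ): P1 prefers α (0 > -3); P2 prefers δ (2 > -8) — not an equilibrium.
(β, δ): P1 prefers α (-7 > -8) — not an equilibrium.

(α, γ)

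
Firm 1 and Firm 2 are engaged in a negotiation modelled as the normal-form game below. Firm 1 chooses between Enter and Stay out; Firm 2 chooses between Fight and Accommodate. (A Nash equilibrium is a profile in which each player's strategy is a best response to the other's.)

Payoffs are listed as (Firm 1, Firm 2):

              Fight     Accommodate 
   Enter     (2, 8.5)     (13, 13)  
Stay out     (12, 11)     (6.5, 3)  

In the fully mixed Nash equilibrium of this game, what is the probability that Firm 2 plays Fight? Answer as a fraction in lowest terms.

13/33

Let y be the probability that Firm 2 plays Fight. In a completely mixed equilibrium, Firm 1 must be indifferent between Enter and Stay out.
Firm 1's expected payoff from Enter is 2y + 13(1−y); from Stay out it is 12y + 6.5(1−y).
Setting these equal: −11y + 13 = 5.5y + 6.5, so y = 13/33.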